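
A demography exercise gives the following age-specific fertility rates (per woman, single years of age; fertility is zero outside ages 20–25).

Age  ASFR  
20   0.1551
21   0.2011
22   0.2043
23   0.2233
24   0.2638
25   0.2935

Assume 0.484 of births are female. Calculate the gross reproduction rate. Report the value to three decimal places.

0.649

Proportion female at birth = 0.484.
Sum of ASFRs = 0.1551 + 0.2011 + 0.2043 + 0.2233 + 0.2638 + 0.2935 = 1.3411
TFR = 1.3411
GRR = 0.484 × 1.3411 = 0.64909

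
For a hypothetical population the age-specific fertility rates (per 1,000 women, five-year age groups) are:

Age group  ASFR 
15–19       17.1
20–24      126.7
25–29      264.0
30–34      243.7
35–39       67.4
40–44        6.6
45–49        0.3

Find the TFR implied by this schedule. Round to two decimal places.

Sum of ASFRs = 17.1 + 126.7 + 264.0 + 243.7 + 67.4 + 6.6 + 0.3 = 725.8
TFR = 5 × 725.8 / 1000 = 3.629

3.63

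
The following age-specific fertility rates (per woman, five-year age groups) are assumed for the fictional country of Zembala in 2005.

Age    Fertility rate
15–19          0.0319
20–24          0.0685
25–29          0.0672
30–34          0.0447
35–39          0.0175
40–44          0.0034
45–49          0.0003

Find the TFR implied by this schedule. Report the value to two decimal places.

1.17

Sum of ASFRs = 0.0319 + 0.0685 + 0.0672 + 0.0447 + 0.0175 + 0.0034 + 0.0003 = 0.2335
TFR = 5 × 0.2335 = 1.1675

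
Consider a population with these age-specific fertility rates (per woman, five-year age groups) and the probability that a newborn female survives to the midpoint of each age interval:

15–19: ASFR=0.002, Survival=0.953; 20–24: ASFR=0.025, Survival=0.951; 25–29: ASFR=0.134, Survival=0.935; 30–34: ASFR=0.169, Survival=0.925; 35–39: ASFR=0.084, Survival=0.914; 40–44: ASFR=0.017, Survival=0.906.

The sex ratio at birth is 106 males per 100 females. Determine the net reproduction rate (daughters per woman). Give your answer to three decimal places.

0.970

Proportion female at birth = 100 / (100 + 106) = 0.48544.
Survival-weighted fertility by age (5·fₓ·Sₓ):
  15–19: 5 × 0.002 × 0.953 = 0.00953
  20–24: 5 × 0.025 × 0.951 = 0.11888
  25–29: 5 × 0.134 × 0.935 = 0.62645
  30–34: 5 × 0.169 × 0.925 = 0.78163
  35–39: 5 × 0.084 × 0.914 = 0.38388
  40–44: 5 × 0.017 × 0.906 = 0.07701
Sum = 1.99738
NRR = 0.48544 × 1.99738 = 0.96961
With NRR below 1 the population is below replacement fertility.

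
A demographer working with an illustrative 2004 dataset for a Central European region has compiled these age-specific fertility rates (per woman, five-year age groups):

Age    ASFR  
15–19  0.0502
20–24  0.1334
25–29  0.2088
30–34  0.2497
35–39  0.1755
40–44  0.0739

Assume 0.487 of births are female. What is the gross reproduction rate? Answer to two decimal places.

2.17

Proportion female at birth = 0.487.
Sum of ASFRs = 0.0502 + 0.1334 + 0.2088 + 0.2497 + 0.1755 + 0.0739 = 0.8915
TFR = 5 × 0.8915 = 4.4575
GRR = 0.487 × 4.4575 = 2.17080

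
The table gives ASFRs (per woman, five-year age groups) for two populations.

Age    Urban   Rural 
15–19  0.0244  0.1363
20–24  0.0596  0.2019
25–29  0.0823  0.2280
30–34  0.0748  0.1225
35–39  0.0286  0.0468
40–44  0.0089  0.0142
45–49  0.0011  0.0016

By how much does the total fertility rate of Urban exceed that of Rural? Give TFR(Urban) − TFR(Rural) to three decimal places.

Urban:
  Sum of ASFRs = 0.0244 + 0.0596 + 0.0823 + 0.0748 + 0.0286 + 0.0089 + 0.0011 = 0.2797
  TFR = 5 × 0.2797 = 1.3985
Rural:
  Sum of ASFRs = 0.1363 + 0.2019 + 0.2280 + 0.1225 + 0.0468 + 0.0142 + 0.0016 = 0.7513
  TFR = 5 × 0.7513 = 3.7565
Difference = 1.3985 − 3.7565 = -2.358

-2.358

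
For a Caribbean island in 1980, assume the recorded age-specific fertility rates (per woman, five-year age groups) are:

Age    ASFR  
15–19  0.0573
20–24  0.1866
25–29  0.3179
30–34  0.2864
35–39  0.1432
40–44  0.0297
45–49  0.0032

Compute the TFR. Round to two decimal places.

5.12

Sum of ASFRs = 0.0573 + 0.1866 + 0.3179 + 0.2864 + 0.1432 + 0.0297 + 0.0032 = 1.0243
TFR = 5 × 1.0243 = 5.1215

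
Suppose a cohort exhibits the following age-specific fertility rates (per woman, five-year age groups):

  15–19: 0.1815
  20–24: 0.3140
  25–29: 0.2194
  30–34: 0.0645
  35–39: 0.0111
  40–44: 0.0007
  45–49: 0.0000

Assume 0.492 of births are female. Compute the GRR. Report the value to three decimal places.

1.946

Proportion female at birth = 0.492.
Sum of ASFRs = 0.1815 + 0.3140 + 0.2194 + 0.0645 + 0.0111 + 0.0007 + 0.0000 = 0.7912
TFR = 5 × 0.7912 = 3.956
GRR = 0.492 × 3.956 = 1.94635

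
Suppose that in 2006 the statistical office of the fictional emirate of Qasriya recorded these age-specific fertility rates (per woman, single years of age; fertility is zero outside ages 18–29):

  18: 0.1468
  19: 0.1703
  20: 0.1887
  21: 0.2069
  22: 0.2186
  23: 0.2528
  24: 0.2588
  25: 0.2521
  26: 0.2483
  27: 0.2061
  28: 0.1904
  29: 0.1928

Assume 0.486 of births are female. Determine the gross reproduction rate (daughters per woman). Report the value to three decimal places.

Proportion female at birth = 0.486.
Sum of ASFRs = 0.1468 + 0.1703 + 0.1887 + 0.2069 + 0.2186 + 0.2528 + 0.2588 + 0.2521 + 0.2483 + 0.2061 + 0.1904 + 0.1928 = 2.5326
TFR = 2.5326
GRR = 0.486 × 2.5326 = 1.23084

1.231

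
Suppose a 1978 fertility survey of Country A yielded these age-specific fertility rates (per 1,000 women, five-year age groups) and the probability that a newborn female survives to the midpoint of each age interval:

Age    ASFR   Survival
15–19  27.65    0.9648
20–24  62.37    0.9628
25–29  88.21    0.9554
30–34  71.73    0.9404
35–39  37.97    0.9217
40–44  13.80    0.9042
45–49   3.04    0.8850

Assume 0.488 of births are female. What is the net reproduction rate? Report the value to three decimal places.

Proportion female at birth = 0.488.
Survival-weighted fertility by age (5·fₓ·Sₓ):
  15–19: 5 × 27.65/1000 × 0.9648 = 0.13338
  20–24: 5 × 62.37/1000 × 0.9628 = 0.30025
  25–29: 5 × 88.21/1000 × 0.9554 = 0.42138
  30–34: 5 × 71.73/1000 × 0.9404 = 0.33727
  35–39: 5 × 37.97/1000 × 0.9217 = 0.17498
  40–44: 5 × 13.80/1000 × 0.9042 = 0.06239
  45–49: 5 × 3.04/1000 × 0.8850 = 0.01345
Sum = 1.44310
NRR = 0.488 × 1.44310 = 0.70423
With NRR below 1 the population is below replacement fertility.

0.704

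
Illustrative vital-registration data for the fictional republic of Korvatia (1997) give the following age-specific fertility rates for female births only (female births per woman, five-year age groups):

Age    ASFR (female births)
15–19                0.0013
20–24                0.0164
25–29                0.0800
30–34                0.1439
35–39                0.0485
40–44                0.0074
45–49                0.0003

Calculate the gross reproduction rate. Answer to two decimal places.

Sum of female ASFRs = 0.0013 + 0.0164 + 0.0800 + 0.1439 + 0.0485 + 0.0074 + 0.0003 = 0.2978
GRR = 5 × 0.2978 = 1.489

1.49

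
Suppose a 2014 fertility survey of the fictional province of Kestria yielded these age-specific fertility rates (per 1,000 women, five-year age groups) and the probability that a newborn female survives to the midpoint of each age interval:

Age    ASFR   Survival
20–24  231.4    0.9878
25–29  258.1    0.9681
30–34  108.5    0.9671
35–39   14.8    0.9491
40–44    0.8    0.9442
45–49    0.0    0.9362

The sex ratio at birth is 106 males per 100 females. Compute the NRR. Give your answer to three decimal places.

1.452

Proportion female at birth = 100 / (100 + 106) = 0.48544.
Each age group contributes 5 × ASFR × survival:
  20–24: 5 × 231.4/1000 × 0.9878 = 1.14288
  25–29: 5 × 258.1/1000 × 0.9681 = 1.24933
  30–34: 5 × 108.5/1000 × 0.9671 = 0.52465
  35–39: 5 × 14.8/1000 × 0.9491 = 0.07023
  40–44: 5 × 0.8/1000 × 0.9442 = 0.00378
  45–49: 5 × 0.0/1000 × 0.9362 = 0.00000
Sum = 2.99087
NRR = 0.48544 × 2.99087 = 1.45189
With NRR above 1 the population is above replacement fertility.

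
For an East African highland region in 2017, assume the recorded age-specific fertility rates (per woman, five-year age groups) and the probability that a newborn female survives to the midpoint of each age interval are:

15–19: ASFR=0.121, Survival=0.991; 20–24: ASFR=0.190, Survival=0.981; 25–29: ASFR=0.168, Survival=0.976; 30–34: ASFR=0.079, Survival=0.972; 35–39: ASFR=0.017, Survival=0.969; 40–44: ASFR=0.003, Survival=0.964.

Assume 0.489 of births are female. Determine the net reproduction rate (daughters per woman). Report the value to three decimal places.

1.385

Proportion female at birth = 0.489.
Survival-weighted fertility by age (5·fₓ·Sₓ):
  15–19: 5 × 0.121 × 0.991 = 0.59956
  20–24: 5 × 0.190 × 0.981 = 0.93195
  25–29: 5 × 0.168 × 0.976 = 0.81984
  30–34: 5 × 0.079 × 0.972 = 0.38394
  35–39: 5 × 0.017 × 0.969 = 0.08237
  40–44: 5 × 0.003 × 0.964 = 0.01446
Sum = 2.83212
NRR = 0.489 × 2.83212 = 1.38491
NRR > 1, so each generation more than replaces itself.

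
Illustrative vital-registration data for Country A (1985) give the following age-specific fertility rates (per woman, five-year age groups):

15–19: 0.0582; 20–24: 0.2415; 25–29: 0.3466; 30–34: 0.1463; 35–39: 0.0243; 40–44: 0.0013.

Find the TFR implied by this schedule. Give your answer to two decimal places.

Sum of ASFRs = 0.0582 + 0.2415 + 0.3466 + 0.1463 + 0.0243 + 0.0013 = 0.8182
TFR = 5 × 0.8182 = 4.091

4.09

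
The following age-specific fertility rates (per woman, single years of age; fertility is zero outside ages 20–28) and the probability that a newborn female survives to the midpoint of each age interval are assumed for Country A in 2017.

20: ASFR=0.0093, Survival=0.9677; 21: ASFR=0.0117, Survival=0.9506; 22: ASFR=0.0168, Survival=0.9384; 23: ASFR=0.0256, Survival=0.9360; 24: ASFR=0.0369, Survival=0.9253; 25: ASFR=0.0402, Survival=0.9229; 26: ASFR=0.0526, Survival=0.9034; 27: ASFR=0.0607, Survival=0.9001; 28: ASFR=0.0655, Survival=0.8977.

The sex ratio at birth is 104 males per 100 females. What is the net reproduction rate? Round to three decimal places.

0.143

Proportion female at birth = 100 / (100 + 104) = 0.49020.
Weighting each age-specific rate by interval width and survival:
  20: 1 × 0.0093 × 0.9677 = 0.00900
  21: 1 × 0.0117 × 0.9506 = 0.01112
  22: 1 × 0.0168 × 0.9384 = 0.01577
  23: 1 × 0.0256 × 0.9360 = 0.02396
  24: 1 × 0.0369 × 0.9253 = 0.03414
  25: 1 × 0.0402 × 0.9229 = 0.03710
  26: 1 × 0.0526 × 0.9034 = 0.04752
  27: 1 × 0.0607 × 0.9001 = 0.05464
  28: 1 × 0.0655 × 0.8977 = 0.05880
Sum = 0.29205
NRR = 0.49020 × 0.29205 = 0.14316
NRR < 1, so the cohort does not fully replace itself.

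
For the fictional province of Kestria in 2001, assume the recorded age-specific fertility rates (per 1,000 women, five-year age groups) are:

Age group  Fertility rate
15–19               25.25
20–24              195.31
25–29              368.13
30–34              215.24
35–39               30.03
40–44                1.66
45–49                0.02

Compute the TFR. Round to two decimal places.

4.18

Sum of ASFRs = 25.25 + 195.31 + 368.13 + 215.24 + 30.03 + 1.66 + 0.02 = 835.64
TFR = 5 × 835.64 / 1000 = 4.1782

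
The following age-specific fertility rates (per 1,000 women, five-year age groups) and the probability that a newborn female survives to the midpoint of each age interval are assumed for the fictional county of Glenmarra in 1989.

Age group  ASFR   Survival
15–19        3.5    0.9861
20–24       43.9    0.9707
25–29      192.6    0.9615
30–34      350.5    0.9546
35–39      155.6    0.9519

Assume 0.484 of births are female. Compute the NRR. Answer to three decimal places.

Proportion female at birth = 0.484.
Weighting each age-specific rate by interval width and survival:
  15–19: 5 × 3.5/1000 × 0.9861 = 0.01726
  20–24: 5 × 43.9/1000 × 0.9707 = 0.21307
  25–29: 5 × 192.6/1000 × 0.9615 = 0.92592
  30–34: 5 × 350.5/1000 × 0.9546 = 1.67294
  35–39: 5 × 155.6/1000 × 0.9519 = 0.74058
Sum = 3.56977
NRR = 0.484 × 3.56977 = 1.72777

1.728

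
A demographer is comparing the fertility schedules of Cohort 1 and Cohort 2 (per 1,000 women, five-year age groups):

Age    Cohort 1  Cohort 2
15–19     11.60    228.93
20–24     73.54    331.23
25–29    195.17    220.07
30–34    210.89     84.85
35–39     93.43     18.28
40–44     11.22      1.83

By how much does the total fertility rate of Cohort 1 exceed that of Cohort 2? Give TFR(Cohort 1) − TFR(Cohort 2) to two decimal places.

-1.45

Cohort 1:
  Sum of ASFRs = 11.60 + 73.54 + 195.17 + 210.89 + 93.43 + 11.22 = 595.85
  TFR = 5 × 595.85 / 1000 = 2.97925
Cohort 2:
  Sum of ASFRs = 228.93 + 331.23 + 220.07 + 84.85 + 18.28 + 1.83 = 885.19
  TFR = 5 × 885.19 / 1000 = 4.42595
Difference = 2.97925 − 4.42595 = -1.4467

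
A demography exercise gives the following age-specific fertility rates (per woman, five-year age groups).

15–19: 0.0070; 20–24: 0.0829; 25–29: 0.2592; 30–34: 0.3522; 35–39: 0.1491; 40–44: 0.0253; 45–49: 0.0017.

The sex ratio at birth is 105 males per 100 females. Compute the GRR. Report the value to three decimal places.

2.140

Proportion female at birth = 100 / (100 + 105) = 0.48780.
Sum of ASFRs = 0.0070 + 0.0829 + 0.2592 + 0.3522 + 0.1491 + 0.0253 + 0.0017 = 0.8774
TFR = 5 × 0.8774 = 4.387
GRR = 0.48780 × 4.387 = 2.13998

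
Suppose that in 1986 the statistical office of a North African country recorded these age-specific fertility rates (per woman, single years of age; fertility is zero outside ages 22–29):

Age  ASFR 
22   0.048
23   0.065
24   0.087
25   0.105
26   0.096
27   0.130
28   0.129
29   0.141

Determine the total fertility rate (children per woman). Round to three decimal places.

Sum of ASFRs = 0.048 + 0.065 + 0.087 + 0.105 + 0.096 + 0.130 + 0.129 + 0.141 = 0.801
TFR = 0.801

0.801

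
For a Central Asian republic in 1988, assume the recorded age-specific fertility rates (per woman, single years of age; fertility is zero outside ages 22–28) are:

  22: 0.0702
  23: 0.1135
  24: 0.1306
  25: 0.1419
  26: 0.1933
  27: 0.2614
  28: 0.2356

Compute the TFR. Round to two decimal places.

1.15

Sum of ASFRs = 0.0702 + 0.1135 + 0.1306 + 0.1419 + 0.1933 + 0.2614 + 0.2356 = 1.1465
TFR = 1.1465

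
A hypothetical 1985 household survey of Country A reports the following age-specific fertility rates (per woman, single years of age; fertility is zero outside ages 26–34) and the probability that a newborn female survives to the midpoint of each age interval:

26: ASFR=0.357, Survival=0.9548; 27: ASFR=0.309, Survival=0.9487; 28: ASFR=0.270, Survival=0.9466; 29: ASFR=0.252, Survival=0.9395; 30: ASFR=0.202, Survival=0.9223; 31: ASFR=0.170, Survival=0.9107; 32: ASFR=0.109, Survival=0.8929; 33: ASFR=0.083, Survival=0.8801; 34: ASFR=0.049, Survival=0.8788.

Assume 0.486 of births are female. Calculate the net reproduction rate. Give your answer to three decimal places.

Proportion female at birth = 0.486.
Survival-weighted fertility by age (1·fₓ·Sₓ):
  26: 1 × 0.357 × 0.9548 = 0.34086
  27: 1 × 0.309 × 0.9487 = 0.29315
  28: 1 × 0.270 × 0.9466 = 0.25558
  29: 1 × 0.252 × 0.9395 = 0.23675
  30: 1 × 0.202 × 0.9223 = 0.18630
  31: 1 × 0.170 × 0.9107 = 0.15482
  32: 1 × 0.109 × 0.8929 = 0.09733
  33: 1 × 0.083 × 0.8801 = 0.07305
  34: 1 × 0.049 × 0.8788 = 0.04306
Sum = 1.68090
NRR = 0.486 × 1.68090 = 0.81692
With NRR below 1 the population is below replacement fertility.

0.817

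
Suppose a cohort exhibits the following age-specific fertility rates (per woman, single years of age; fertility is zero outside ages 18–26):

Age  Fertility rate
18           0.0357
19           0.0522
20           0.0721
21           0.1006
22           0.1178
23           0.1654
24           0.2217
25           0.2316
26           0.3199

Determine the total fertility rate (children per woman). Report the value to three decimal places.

1.317

Sum of ASFRs = 0.0357 + 0.0522 + 0.0721 + 0.1006 + 0.1178 + 0.1654 + 0.2217 + 0.2316 + 0.3199 = 1.3170
TFR = 1.317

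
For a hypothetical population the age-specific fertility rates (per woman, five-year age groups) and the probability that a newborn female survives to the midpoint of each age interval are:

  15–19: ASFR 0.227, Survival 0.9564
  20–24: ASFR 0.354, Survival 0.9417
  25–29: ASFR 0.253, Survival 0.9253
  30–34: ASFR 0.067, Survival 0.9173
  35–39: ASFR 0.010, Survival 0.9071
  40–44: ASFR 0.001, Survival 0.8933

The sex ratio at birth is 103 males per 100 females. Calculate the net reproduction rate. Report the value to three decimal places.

Proportion female at birth = 100 / (100 + 103) = 0.49261.
Each age group contributes 5 × ASFR × survival:
  15–19: 5 × 0.227 × 0.9564 = 1.08551
  20–24: 5 × 0.354 × 0.9417 = 1.66681
  25–29: 5 × 0.253 × 0.9253 = 1.17050
  30–34: 5 × 0.067 × 0.9173 = 0.30730
  35–39: 5 × 0.010 × 0.9071 = 0.04536
  40–44: 5 × 0.001 × 0.8933 = 0.00447
Sum = 4.27995
NRR = 0.49261 × 4.27995 = 2.10835
An NRR exceeding 1 indicates intrinsic growth under these rates.

2.108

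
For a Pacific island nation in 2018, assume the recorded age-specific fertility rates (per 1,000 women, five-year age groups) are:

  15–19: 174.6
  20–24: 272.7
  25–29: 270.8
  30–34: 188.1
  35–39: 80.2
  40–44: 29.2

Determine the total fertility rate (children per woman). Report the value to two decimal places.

5.08

Sum of ASFRs = 174.6 + 272.7 + 270.8 + 188.1 + 80.2 + 29.2 = 1015.6
TFR = 5 × 1015.6 / 1000 = 5.078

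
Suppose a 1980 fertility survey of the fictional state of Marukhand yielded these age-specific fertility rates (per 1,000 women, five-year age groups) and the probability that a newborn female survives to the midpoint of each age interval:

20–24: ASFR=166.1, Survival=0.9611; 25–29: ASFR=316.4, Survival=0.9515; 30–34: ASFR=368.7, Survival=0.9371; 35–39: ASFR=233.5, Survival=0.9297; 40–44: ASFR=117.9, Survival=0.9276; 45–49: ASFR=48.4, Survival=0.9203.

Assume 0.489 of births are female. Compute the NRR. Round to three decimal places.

2.878

Proportion female at birth = 0.489.
Each age group contributes 5 × ASFR × survival:
  20–24: 5 × 166.1/1000 × 0.9611 = 0.79819
  25–29: 5 × 316.4/1000 × 0.9515 = 1.50527
  30–34: 5 × 368.7/1000 × 0.9371 = 1.72754
  35–39: 5 × 233.5/1000 × 0.9297 = 1.08542
  40–44: 5 × 117.9/1000 × 0.9276 = 0.54682
  45–49: 5 × 48.4/1000 × 0.9203 = 0.22271
Sum = 5.88595
NRR = 0.489 × 5.88595 = 2.87823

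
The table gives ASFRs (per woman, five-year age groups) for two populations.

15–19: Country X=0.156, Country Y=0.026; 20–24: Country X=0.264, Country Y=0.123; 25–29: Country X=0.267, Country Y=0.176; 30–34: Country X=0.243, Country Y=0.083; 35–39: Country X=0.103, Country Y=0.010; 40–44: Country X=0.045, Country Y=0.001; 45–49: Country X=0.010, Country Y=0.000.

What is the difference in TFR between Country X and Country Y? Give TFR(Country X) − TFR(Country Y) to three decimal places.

Country X:
  Sum of ASFRs = 0.156 + 0.264 + 0.267 + 0.243 + 0.103 + 0.045 + 0.010 = 1.088
  TFR = 5 × 1.088 = 5.44
Country Y:
  Sum of ASFRs = 0.026 + 0.123 + 0.176 + 0.083 + 0.010 + 0.001 + 0.000 = 0.419
  TFR = 5 × 0.419 = 2.095
Difference = 5.44 − 2.095 = 3.345

3.345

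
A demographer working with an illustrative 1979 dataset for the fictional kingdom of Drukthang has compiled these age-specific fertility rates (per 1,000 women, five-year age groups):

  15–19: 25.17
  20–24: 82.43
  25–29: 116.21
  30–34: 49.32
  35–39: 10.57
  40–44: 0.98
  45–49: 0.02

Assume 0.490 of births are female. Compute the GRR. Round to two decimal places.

0.70

Proportion female at birth = 0.490.
Sum of ASFRs = 25.17 + 82.43 + 116.21 + 49.32 + 10.57 + 0.98 + 0.02 = 284.70
TFR = 5 × 284.70 / 1000 = 1.4235
GRR = 0.490 × 1.4235 = 0.69752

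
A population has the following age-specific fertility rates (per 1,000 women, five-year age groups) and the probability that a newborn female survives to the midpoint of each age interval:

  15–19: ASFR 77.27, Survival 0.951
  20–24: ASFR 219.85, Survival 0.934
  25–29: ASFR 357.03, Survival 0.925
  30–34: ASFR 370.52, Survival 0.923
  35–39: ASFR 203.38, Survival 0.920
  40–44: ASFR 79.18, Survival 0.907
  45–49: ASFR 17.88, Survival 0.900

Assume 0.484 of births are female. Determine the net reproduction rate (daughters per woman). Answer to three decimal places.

Proportion female at birth = 0.484.
Survival-weighted fertility by age (5·fₓ·Sₓ):
  15–19: 5 × 77.27/1000 × 0.951 = 0.36742
  20–24: 5 × 219.85/1000 × 0.934 = 1.02670
  25–29: 5 × 357.03/1000 × 0.925 = 1.65126
  30–34: 5 × 370.52/1000 × 0.923 = 1.70995
  35–39: 5 × 203.38/1000 × 0.920 = 0.93555
  40–44: 5 × 79.18/1000 × 0.907 = 0.35908
  45–49: 5 × 17.88/1000 × 0.900 = 0.08046
Sum = 6.13042
NRR = 0.484 × 6.13042 = 2.96712
With NRR above 1 the population is above replacement fertility.

2.967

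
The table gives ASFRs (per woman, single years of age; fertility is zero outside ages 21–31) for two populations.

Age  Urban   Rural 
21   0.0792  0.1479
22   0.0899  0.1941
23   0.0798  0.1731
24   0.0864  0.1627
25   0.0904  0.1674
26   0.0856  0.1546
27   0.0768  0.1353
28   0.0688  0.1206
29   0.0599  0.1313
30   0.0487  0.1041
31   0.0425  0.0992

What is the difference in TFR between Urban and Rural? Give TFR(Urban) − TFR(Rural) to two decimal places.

Urban:
  Sum of ASFRs = 0.0792 + 0.0899 + 0.0798 + 0.0864 + 0.0904 + 0.0856 + 0.0768 + 0.0688 + 0.0599 + 0.0487 + 0.0425 = 0.8080
  TFR = 0.808
Rural:
  Sum of ASFRs = 0.1479 + 0.1941 + 0.1731 + 0.1627 + 0.1674 + 0.1546 + 0.1353 + 0.1206 + 0.1313 + 0.1041 + 0.0992 = 1.5903
  TFR = 1.5903
Difference = 0.808 − 1.5903 = -0.7823

-0.78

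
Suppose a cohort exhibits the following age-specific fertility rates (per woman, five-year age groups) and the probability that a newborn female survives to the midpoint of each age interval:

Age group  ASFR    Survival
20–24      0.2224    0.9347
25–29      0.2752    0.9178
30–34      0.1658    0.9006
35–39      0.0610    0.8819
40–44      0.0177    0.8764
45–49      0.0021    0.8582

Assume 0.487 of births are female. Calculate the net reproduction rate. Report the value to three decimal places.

Proportion female at birth = 0.487.
Survival-weighted fertility by age (5·fₓ·Sₓ):
  20–24: 5 × 0.2224 × 0.9347 = 1.03939
  25–29: 5 × 0.2752 × 0.9178 = 1.26289
  30–34: 5 × 0.1658 × 0.9006 = 0.74660
  35–39: 5 × 0.0610 × 0.8819 = 0.26898
  40–44: 5 × 0.0177 × 0.8764 = 0.07756
  45–49: 5 × 0.0021 × 0.8582 = 0.00901
Sum = 3.40443
NRR = 0.487 × 3.40443 = 1.65796
With NRR above 1 the population is above replacement fertility.

1.658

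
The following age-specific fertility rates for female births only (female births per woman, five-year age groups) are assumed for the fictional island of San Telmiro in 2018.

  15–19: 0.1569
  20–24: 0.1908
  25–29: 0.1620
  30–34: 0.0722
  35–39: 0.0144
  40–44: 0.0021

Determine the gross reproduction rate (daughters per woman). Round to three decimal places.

Sum of female ASFRs = 0.1569 + 0.1908 + 0.1620 + 0.0722 + 0.0144 + 0.0021 = 0.5984
GRR = 5 × 0.5984 = 2.992

2.992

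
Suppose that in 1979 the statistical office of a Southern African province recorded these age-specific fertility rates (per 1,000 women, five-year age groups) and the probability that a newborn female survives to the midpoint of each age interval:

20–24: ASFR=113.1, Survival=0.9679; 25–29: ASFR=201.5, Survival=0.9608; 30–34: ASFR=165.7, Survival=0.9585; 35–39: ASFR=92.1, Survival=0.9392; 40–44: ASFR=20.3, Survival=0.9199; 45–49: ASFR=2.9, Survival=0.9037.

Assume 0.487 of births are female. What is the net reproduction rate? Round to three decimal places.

1.387

Proportion female at birth = 0.487.
Each age group contributes 5 × ASFR × survival:
  20–24: 5 × 113.1/1000 × 0.9679 = 0.54735
  25–29: 5 × 201.5/1000 × 0.9608 = 0.96801
  30–34: 5 × 165.7/1000 × 0.9585 = 0.79412
  35–39: 5 × 92.1/1000 × 0.9392 = 0.43250
  40–44: 5 × 20.3/1000 × 0.9199 = 0.09337
  45–49: 5 × 2.9/1000 × 0.9037 = 0.01310
Sum = 2.84845
NRR = 0.487 × 2.84845 = 1.38720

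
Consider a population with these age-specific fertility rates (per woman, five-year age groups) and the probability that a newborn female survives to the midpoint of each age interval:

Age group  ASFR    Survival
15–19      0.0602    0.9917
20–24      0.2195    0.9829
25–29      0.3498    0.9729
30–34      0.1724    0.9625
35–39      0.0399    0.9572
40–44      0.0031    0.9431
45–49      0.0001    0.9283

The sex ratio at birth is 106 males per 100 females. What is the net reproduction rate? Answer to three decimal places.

Proportion female at birth = 100 / (100 + 106) = 0.48544.
Survival-weighted fertility by age (5·fₓ·Sₓ):
  15–19: 5 × 0.0602 × 0.9917 = 0.29850
  20–24: 5 × 0.2195 × 0.9829 = 1.07873
  25–29: 5 × 0.3498 × 0.9729 = 1.70160
  30–34: 5 × 0.1724 × 0.9625 = 0.82968
  35–39: 5 × 0.0399 × 0.9572 = 0.19096
  40–44: 5 × 0.0031 × 0.9431 = 0.01462
  45–49: 5 × 0.0001 × 0.9283 = 0.00046
Sum = 4.11455
NRR = 0.48544 × 4.11455 = 1.99737
An NRR exceeding 1 indicates intrinsic growth under these rates.

1.997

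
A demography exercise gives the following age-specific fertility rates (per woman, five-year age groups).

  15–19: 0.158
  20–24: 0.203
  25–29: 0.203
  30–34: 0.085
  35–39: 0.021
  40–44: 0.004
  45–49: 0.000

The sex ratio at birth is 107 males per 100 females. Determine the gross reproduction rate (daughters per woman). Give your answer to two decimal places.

Proportion female at birth = 100 / (100 + 107) = 0.48309.
Sum of ASFRs = 0.158 + 0.203 + 0.203 + 0.085 + 0.021 + 0.004 + 0.000 = 0.674
TFR = 5 × 0.674 = 3.37
GRR = 0.48309 × 3.37 = 1.62801

1.63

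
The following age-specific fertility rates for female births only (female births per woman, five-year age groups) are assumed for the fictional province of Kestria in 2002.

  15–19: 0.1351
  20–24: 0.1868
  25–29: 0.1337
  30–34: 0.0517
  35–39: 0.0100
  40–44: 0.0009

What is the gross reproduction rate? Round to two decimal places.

2.59

Sum of female ASFRs = 0.1351 + 0.1868 + 0.1337 + 0.0517 + 0.0100 + 0.0009 = 0.5182
GRR = 5 × 0.5182 = 2.591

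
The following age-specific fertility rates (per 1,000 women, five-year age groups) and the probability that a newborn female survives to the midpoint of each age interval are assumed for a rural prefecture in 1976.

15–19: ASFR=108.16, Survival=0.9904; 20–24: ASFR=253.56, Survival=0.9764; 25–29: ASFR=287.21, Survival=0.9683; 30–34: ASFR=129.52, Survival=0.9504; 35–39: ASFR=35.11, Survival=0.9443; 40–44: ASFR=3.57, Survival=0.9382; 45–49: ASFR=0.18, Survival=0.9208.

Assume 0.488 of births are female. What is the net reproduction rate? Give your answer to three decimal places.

1.934

Proportion female at birth = 0.488.
Survival-weighted fertility by age (5·fₓ·Sₓ):
  15–19: 5 × 108.16/1000 × 0.9904 = 0.53561
  20–24: 5 × 253.56/1000 × 0.9764 = 1.23788
  25–29: 5 × 287.21/1000 × 0.9683 = 1.39053
  30–34: 5 × 129.52/1000 × 0.9504 = 0.61548
  35–39: 5 × 35.11/1000 × 0.9443 = 0.16577
  40–44: 5 × 3.57/1000 × 0.9382 = 0.01675
  45–49: 5 × 0.18/1000 × 0.9208 = 0.00083
Sum = 3.96285
NRR = 0.488 × 3.96285 = 1.93387
NRR > 1, so each generation more than replaces itself.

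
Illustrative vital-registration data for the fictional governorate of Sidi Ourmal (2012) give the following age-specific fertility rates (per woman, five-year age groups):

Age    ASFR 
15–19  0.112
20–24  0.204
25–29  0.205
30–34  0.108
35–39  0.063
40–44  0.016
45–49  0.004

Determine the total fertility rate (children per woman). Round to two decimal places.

Sum of ASFRs = 0.112 + 0.204 + 0.205 + 0.108 + 0.063 + 0.016 + 0.004 = 0.712
TFR = 5 × 0.712 = 3.56

3.56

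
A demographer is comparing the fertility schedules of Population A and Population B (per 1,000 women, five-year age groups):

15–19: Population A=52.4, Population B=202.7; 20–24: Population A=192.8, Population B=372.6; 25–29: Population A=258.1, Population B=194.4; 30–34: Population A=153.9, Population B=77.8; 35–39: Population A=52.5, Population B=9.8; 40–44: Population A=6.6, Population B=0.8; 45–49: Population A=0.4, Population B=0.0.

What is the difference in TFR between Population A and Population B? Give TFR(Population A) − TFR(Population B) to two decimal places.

Population A:
  Sum of ASFRs = 52.4 + 192.8 + 258.1 + 153.9 + 52.5 + 6.6 + 0.4 = 716.7
  TFR = 5 × 716.7 / 1000 = 3.5835
Population B:
  Sum of ASFRs = 202.7 + 372.6 + 194.4 + 77.8 + 9.8 + 0.8 + 0.0 = 858.1
  TFR = 5 × 858.1 / 1000 = 4.2905
Difference = 3.5835 − 4.2905 = -0.707

-0.71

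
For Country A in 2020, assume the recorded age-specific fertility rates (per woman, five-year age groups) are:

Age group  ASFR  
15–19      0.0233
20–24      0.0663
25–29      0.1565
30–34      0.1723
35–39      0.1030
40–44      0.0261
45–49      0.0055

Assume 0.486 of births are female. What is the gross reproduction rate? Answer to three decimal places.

Proportion female at birth = 0.486.
Sum of ASFRs = 0.0233 + 0.0663 + 0.1565 + 0.1723 + 0.1030 + 0.0261 + 0.0055 = 0.5530
TFR = 5 × 0.5530 = 2.765
GRR = 0.486 × 2.765 = 1.34379

1.344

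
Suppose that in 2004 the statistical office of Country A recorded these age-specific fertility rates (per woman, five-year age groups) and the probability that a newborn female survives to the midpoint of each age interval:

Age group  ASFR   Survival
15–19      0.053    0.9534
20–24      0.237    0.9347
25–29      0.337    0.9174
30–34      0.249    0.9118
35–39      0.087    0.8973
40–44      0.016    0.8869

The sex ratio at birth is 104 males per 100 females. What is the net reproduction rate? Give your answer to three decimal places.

Proportion female at birth = 100 / (100 + 104) = 0.49020.
Per-age-group product (5 × ASFR × survival probability):
  15–19: 5 × 0.053 × 0.9534 = 0.25265
  20–24: 5 × 0.237 × 0.9347 = 1.10762
  25–29: 5 × 0.337 × 0.9174 = 1.54582
  30–34: 5 × 0.249 × 0.9118 = 1.13519
  35–39: 5 × 0.087 × 0.8973 = 0.39033
  40–44: 5 × 0.016 × 0.8869 = 0.07095
Sum = 4.50256
NRR = 0.49020 × 4.50256 = 2.20715

2.207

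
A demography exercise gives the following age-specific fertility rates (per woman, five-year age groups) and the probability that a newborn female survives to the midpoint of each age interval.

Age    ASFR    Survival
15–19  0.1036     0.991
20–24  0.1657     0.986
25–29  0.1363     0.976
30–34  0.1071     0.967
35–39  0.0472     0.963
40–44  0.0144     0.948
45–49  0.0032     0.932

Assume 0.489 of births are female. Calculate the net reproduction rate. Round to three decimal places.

1.381

Proportion female at birth = 0.489.
Survival-weighted fertility by age (5·fₓ·Sₓ):
  15–19: 5 × 0.1036 × 0.991 = 0.51334
  20–24: 5 × 0.1657 × 0.986 = 0.81690
  25–29: 5 × 0.1363 × 0.976 = 0.66514
  30–34: 5 × 0.1071 × 0.967 = 0.51783
  35–39: 5 × 0.0472 × 0.963 = 0.22727
  40–44: 5 × 0.0144 × 0.948 = 0.06826
  45–49: 5 × 0.0032 × 0.932 = 0.01491
Sum = 2.82365
NRR = 0.489 × 2.82365 = 1.38076
NRR > 1, so each generation more than replaces itself.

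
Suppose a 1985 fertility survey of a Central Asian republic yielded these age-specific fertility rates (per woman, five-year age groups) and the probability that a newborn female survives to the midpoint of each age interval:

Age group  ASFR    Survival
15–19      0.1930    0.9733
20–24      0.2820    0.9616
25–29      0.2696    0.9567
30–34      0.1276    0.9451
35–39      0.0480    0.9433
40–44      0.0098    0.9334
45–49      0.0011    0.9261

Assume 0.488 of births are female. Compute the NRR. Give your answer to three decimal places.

2.179

Proportion female at birth = 0.488.
Per-age-group product (5 × ASFR × survival probability):
  15–19: 5 × 0.1930 × 0.9733 = 0.93923
  20–24: 5 × 0.2820 × 0.9616 = 1.35586
  25–29: 5 × 0.2696 × 0.9567 = 1.28963
  30–34: 5 × 0.1276 × 0.9451 = 0.60297
  35–39: 5 × 0.0480 × 0.9433 = 0.22639
  40–44: 5 × 0.0098 × 0.9334 = 0.04574
  45–49: 5 × 0.0011 × 0.9261 = 0.00509
Sum = 4.46491
NRR = 0.488 × 4.46491 = 2.17888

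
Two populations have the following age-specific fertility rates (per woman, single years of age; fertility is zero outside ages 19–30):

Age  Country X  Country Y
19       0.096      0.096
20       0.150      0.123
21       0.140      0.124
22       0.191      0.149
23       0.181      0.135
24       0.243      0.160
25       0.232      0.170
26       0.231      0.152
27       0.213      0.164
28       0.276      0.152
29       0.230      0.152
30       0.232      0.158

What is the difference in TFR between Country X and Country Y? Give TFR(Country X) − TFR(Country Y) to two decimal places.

Country X:
  Sum of ASFRs = 0.096 + 0.150 + 0.140 + 0.191 + 0.181 + 0.243 + 0.232 + 0.231 + 0.213 + 0.276 + 0.230 + 0.232 = 2.415
  TFR = 2.415
Country Y:
  Sum of ASFRs = 0.096 + 0.123 + 0.124 + 0.149 + 0.135 + 0.160 + 0.170 + 0.152 + 0.164 + 0.152 + 0.152 + 0.158 = 1.735
  TFR = 1.735
Difference = 2.415 − 1.735 = 0.68

0.68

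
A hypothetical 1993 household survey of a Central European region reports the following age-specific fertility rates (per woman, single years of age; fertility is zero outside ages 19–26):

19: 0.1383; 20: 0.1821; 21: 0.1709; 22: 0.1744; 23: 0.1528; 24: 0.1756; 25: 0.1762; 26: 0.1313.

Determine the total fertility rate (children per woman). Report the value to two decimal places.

1.30

Sum of ASFRs = 0.1383 + 0.1821 + 0.1709 + 0.1744 + 0.1528 + 0.1756 + 0.1762 + 0.1313 = 1.3016
TFR = 1.3016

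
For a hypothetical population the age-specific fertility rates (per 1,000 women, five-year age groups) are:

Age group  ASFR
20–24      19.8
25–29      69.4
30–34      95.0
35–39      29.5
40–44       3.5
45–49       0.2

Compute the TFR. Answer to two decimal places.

Sum of ASFRs = 19.8 + 69.4 + 95.0 + 29.5 + 3.5 + 0.2 = 217.4
TFR = 5 × 217.4 / 1000 = 1.087

1.09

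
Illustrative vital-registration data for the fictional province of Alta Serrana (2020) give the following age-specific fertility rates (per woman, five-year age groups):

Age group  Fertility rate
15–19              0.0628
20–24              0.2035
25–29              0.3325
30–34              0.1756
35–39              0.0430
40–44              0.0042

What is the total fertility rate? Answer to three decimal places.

Sum of ASFRs = 0.0628 + 0.2035 + 0.3325 + 0.1756 + 0.0430 + 0.0042 = 0.8216
TFR = 5 × 0.8216 = 4.108

4.108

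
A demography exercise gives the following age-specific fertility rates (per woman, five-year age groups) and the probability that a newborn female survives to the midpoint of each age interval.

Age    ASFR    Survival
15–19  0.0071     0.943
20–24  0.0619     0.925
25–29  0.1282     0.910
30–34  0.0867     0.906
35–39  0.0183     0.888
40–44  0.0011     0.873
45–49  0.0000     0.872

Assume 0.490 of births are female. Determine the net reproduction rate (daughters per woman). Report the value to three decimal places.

Proportion female at birth = 0.490.
Each age group contributes 5 × ASFR × survival:
  15–19: 5 × 0.0071 × 0.943 = 0.03348
  20–24: 5 × 0.0619 × 0.925 = 0.28629
  25–29: 5 × 0.1282 × 0.910 = 0.58331
  30–34: 5 × 0.0867 × 0.906 = 0.39275
  35–39: 5 × 0.0183 × 0.888 = 0.08125
  40–44: 5 × 0.0011 × 0.873 = 0.00480
  45–49: 5 × 0.0000 × 0.872 = 0.00000
Sum = 1.38188
NRR = 0.490 × 1.38188 = 0.67712

0.677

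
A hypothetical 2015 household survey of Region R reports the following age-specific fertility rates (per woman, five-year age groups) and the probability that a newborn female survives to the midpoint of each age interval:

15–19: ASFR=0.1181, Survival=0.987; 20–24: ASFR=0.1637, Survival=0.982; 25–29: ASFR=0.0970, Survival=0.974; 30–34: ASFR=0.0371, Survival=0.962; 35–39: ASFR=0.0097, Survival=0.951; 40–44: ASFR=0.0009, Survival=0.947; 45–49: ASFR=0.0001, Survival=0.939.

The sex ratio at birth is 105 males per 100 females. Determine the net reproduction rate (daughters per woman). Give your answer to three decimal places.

1.019

Proportion female at birth = 100 / (100 + 105) = 0.48780.
Survival-weighted fertility by age (5·fₓ·Sₓ):
  15–19: 5 × 0.1181 × 0.987 = 0.58282
  20–24: 5 × 0.1637 × 0.982 = 0.80377
  25–29: 5 × 0.0970 × 0.974 = 0.47239
  30–34: 5 × 0.0371 × 0.962 = 0.17845
  35–39: 5 × 0.0097 × 0.951 = 0.04612
  40–44: 5 × 0.0009 × 0.947 = 0.00426
  45–49: 5 × 0.0001 × 0.939 = 0.00047
Sum = 2.08828
NRR = 0.48780 × 2.08828 = 1.01866
An NRR exceeding 1 indicates intrinsic growth under these rates.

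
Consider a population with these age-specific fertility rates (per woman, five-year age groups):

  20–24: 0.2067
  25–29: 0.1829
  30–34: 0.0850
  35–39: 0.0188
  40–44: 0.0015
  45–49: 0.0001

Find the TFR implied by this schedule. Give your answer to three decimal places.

Sum of ASFRs = 0.2067 + 0.1829 + 0.0850 + 0.0188 + 0.0015 + 0.0001 = 0.4950
TFR = 5 × 0.4950 = 2.475

2.475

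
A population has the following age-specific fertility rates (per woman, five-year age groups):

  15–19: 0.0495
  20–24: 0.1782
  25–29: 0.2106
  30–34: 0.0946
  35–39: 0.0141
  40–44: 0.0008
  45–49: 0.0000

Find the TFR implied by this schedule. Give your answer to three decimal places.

2.739

Sum of ASFRs = 0.0495 + 0.1782 + 0.2106 + 0.0946 + 0.0141 + 0.0008 + 0.0000 = 0.5478
TFR = 5 × 0.5478 = 2.739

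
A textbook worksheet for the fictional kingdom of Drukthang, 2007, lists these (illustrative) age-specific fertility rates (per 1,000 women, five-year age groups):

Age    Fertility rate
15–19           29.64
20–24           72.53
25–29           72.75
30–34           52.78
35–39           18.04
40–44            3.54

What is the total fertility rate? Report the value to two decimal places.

1.25

Sum of ASFRs = 29.64 + 72.53 + 72.75 + 52.78 + 18.04 + 3.54 = 249.28
TFR = 5 × 249.28 / 1000 = 1.2464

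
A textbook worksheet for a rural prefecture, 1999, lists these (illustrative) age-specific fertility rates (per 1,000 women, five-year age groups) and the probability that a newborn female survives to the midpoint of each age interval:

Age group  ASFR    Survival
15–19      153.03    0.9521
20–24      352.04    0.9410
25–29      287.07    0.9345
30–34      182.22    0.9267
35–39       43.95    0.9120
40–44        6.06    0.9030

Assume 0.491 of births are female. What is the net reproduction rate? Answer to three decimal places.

2.356

Proportion female at birth = 0.491.
Each age group contributes 5 × ASFR × survival:
  15–19: 5 × 153.03/1000 × 0.9521 = 0.72850
  20–24: 5 × 352.04/1000 × 0.9410 = 1.65635
  25–29: 5 × 287.07/1000 × 0.9345 = 1.34133
  30–34: 5 × 182.22/1000 × 0.9267 = 0.84432
  35–39: 5 × 43.95/1000 × 0.9120 = 0.20041
  40–44: 5 × 6.06/1000 × 0.9030 = 0.02736
Sum = 4.79827
NRR = 0.491 × 4.79827 = 2.35595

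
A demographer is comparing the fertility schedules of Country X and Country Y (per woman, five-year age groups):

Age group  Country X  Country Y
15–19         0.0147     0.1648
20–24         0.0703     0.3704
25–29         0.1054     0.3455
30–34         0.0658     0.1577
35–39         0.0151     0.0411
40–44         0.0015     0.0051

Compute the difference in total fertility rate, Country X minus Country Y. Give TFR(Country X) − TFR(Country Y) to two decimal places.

-4.06

Country X:
  Sum of ASFRs = 0.0147 + 0.0703 + 0.1054 + 0.0658 + 0.0151 + 0.0015 = 0.2728
  TFR = 5 × 0.2728 = 1.364
Country Y:
  Sum of ASFRs = 0.1648 + 0.3704 + 0.3455 + 0.1577 + 0.0411 + 0.0051 = 1.0846
  TFR = 5 × 1.0846 = 5.423
Difference = 1.364 − 5.423 = -4.059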